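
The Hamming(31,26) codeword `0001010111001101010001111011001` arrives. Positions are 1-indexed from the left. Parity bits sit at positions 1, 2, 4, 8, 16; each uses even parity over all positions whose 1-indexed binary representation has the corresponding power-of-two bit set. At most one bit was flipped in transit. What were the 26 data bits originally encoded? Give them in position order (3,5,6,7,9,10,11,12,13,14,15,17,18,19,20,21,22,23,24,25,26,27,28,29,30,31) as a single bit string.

s1: b1⊕b3⊕b5⊕b7⊕b9⊕b11⊕b13⊕b15⊕b17⊕b19⊕b21⊕b23⊕b25⊕b27⊕b29⊕b31 = 0⊕0⊕0⊕0⊕1⊕0⊕1⊕0⊕0⊕0⊕0⊕1⊕1⊕1⊕0⊕1 = 0
s2: b2⊕b3⊕b6⊕b7⊕b10⊕b11⊕b14⊕b15⊕b18⊕b19⊕b22⊕b23⊕b26⊕b27⊕b30⊕b31 = 0⊕0⊕1⊕0⊕1⊕0⊕1⊕0⊕1⊕0⊕1⊕1⊕0⊕1⊕0⊕1 = 0
s4: b4⊕b5⊕b6⊕b7⊕b12⊕b13⊕b14⊕b15⊕b20⊕b21⊕b22⊕b23⊕b28⊕b29⊕b30⊕b31 = 1⊕0⊕1⊕0⊕0⊕1⊕1⊕0⊕0⊕0⊕1⊕1⊕1⊕0⊕0⊕1 = 0
s8: b8⊕b9⊕b10⊕b11⊕b12⊕b13⊕b14⊕b15⊕b24⊕b25⊕b26⊕b27⊕b28⊕b29⊕b30⊕b31 = 1⊕1⊕1⊕0⊕0⊕1⊕1⊕0⊕1⊕1⊕0⊕1⊕1⊕0⊕0⊕1 = 0
s16: b16⊕b17⊕b18⊕b19⊕b20⊕b21⊕b22⊕b23⊕b24⊕b25⊕b26⊕b27⊕b28⊕b29⊕b30⊕b31 = 1⊕0⊕1⊕0⊕0⊕0⊕1⊕1⊕1⊕1⊕0⊕1⊕1⊕0⊕0⊕1 = 1
Syndrome (s16...s1) = 10000 → position 16.
Flip bit 16: corrected codeword = 0001010111001100010001111011001
Data bits at positions 3,5,6,7,9,10,11,12,13,14,15,17,18,19,20,21,22,23,24,25,26,27,28,29,30,31: 00101100110010001111011001

00101100110010001111011001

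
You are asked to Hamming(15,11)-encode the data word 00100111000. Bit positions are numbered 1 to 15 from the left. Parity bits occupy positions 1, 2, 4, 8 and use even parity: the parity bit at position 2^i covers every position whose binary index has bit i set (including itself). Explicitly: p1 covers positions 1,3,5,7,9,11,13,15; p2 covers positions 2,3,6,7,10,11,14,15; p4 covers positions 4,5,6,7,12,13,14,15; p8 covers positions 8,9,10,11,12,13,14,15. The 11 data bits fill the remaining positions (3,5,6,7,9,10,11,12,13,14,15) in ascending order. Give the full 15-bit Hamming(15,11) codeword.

110001010111000

Place data bits at non-power-of-two positions: b3=0, b5=0, b6=1, b7=0, b9=0, b10=1, b11=1, b12=1, b13=0, b14=0, b15=0.
p1 = XOR of data positions {3,5,7,9,11,13,15} = 0⊕0⊕0⊕0⊕1⊕0⊕0 = 1
p2 = XOR of data positions {3,6,7,10,11,14,15} = 0⊕1⊕0⊕1⊕1⊕0⊕0 = 1
p4 = XOR of data positions {5,6,7,12,13,14,15} = 0⊕1⊕0⊕1⊕0⊕0⊕0 = 0
p8 = XOR of data positions {9,10,11,12,13,14,15} = 0⊕1⊕1⊕1⊕0⊕0⊕0 = 1
Codeword b1..b15 = 110001010111000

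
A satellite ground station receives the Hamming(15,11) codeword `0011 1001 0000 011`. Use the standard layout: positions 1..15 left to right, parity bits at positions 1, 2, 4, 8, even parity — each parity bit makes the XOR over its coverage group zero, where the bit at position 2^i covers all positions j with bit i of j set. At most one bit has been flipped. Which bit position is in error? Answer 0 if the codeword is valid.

11

s1: b1⊕b3⊕b5⊕b7⊕b9⊕b11⊕b13⊕b15 = 0⊕1⊕1⊕0⊕0⊕0⊕0⊕1 = 1
s2: b2⊕b3⊕b6⊕b7⊕b10⊕b11⊕b14⊕b15 = 0⊕1⊕0⊕0⊕0⊕0⊕1⊕1 = 1
s4: b4⊕b5⊕b6⊕b7⊕b12⊕b13⊕b14⊕b15 = 1⊕1⊕0⊕0⊕0⊕0⊕1⊕1 = 0
s8: b8⊕b9⊕b10⊕b11⊕b12⊕b13⊕b14⊕b15 = 1⊕0⊕0⊕0⊕0⊕0⊕1⊕1 = 1
Syndrome (s8...s1) = 1011 → position 11.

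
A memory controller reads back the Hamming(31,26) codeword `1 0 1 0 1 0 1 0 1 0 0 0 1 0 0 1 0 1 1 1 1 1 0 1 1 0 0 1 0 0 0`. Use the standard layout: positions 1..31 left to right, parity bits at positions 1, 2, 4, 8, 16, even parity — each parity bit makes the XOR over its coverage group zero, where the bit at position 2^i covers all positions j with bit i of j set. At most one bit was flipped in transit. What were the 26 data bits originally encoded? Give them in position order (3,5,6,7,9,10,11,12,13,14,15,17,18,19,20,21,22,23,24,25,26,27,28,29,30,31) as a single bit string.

11011000100011111011001001

s1: b1⊕b3⊕b5⊕b7⊕b9⊕b11⊕b13⊕b15⊕b17⊕b19⊕b21⊕b23⊕b25⊕b27⊕b29⊕b31 = 1⊕1⊕1⊕1⊕1⊕0⊕1⊕0⊕0⊕1⊕1⊕0⊕1⊕0⊕0⊕0 = 1
s2: b2⊕b3⊕b6⊕b7⊕b10⊕b11⊕b14⊕b15⊕b18⊕b19⊕b22⊕b23⊕b26⊕b27⊕b30⊕b31 = 0⊕1⊕0⊕1⊕0⊕0⊕0⊕0⊕1⊕1⊕1⊕0⊕0⊕0⊕0⊕0 = 1
s4: b4⊕b5⊕b6⊕b7⊕b12⊕b13⊕b14⊕b15⊕b20⊕b21⊕b22⊕b23⊕b28⊕b29⊕b30⊕b31 = 0⊕1⊕0⊕1⊕0⊕1⊕0⊕0⊕1⊕1⊕1⊕0⊕1⊕0⊕0⊕0 = 1
s8: b8⊕b9⊕b10⊕b11⊕b12⊕b13⊕b14⊕b15⊕b24⊕b25⊕b26⊕b27⊕b28⊕b29⊕b30⊕b31 = 0⊕1⊕0⊕0⊕0⊕1⊕0⊕0⊕1⊕1⊕0⊕0⊕1⊕0⊕0⊕0 = 1
s16: b16⊕b17⊕b18⊕b19⊕b20⊕b21⊕b22⊕b23⊕b24⊕b25⊕b26⊕b27⊕b28⊕b29⊕b30⊕b31 = 1⊕0⊕1⊕1⊕1⊕1⊕1⊕0⊕1⊕1⊕0⊕0⊕1⊕0⊕0⊕0 = 1
Syndrome (s16...s1) = 11111 → position 31.
Flip bit 31: corrected codeword = 1010101010001001011111011001001
Data bits at positions 3,5,6,7,9,10,11,12,13,14,15,17,18,19,20,21,22,23,24,25,26,27,28,29,30,31: 11011000100011111011001001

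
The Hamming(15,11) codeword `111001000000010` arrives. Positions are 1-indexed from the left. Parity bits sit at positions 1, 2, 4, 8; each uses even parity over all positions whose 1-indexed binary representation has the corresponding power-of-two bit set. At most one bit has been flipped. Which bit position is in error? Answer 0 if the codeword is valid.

s1: b1⊕b3⊕b5⊕b7⊕b9⊕b11⊕b13⊕b15 = 1⊕1⊕0⊕0⊕0⊕0⊕0⊕0 = 0
s2: b2⊕b3⊕b6⊕b7⊕b10⊕b11⊕b14⊕b15 = 1⊕1⊕1⊕0⊕0⊕0⊕1⊕0 = 0
s4: b4⊕b5⊕b6⊕b7⊕b12⊕b13⊕b14⊕b15 = 0⊕0⊕1⊕0⊕0⊕0⊕1⊕0 = 0
s8: b8⊕b9⊕b10⊕b11⊕b12⊕b13⊕b14⊕b15 = 0⊕0⊕0⊕0⊕0⊕0⊕1⊕0 = 1
Syndrome (s8...s1) = 1000 → position 8.

8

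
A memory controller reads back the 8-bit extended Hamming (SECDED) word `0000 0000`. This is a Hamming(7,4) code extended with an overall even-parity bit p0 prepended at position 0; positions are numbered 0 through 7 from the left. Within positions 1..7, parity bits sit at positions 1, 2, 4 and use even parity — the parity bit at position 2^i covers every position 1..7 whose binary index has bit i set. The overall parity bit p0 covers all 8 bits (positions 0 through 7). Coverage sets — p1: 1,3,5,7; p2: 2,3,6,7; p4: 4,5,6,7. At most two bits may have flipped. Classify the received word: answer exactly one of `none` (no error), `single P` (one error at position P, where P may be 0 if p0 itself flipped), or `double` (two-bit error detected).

none

s1: b1⊕b3⊕b5⊕b7 = 0⊕0⊕0⊕0 = 0
s2: b2⊕b3⊕b6⊕b7 = 0⊕0⊕0⊕0 = 0
s4: b4⊕b5⊕b6⊕b7 = 0⊕0⊕0⊕0 = 0
Syndrome (s4...s1) = 000 → position 0 (no error).
Overall parity (XOR of all 8 bits, including p0): 0⊕0⊕0⊕0⊕0⊕0⊕0⊕0 = 0
Overall=0, syndrome position=0 → no error.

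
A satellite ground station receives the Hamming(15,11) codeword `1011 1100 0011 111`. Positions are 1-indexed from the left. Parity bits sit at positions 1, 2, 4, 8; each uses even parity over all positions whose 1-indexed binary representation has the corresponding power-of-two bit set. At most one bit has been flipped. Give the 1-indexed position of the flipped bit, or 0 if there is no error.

14

s1: b1⊕b3⊕b5⊕b7⊕b9⊕b11⊕b13⊕b15 = 1⊕1⊕1⊕0⊕0⊕1⊕1⊕1 = 0
s2: b2⊕b3⊕b6⊕b7⊕b10⊕b11⊕b14⊕b15 = 0⊕1⊕1⊕0⊕0⊕1⊕1⊕1 = 1
s4: b4⊕b5⊕b6⊕b7⊕b12⊕b13⊕b14⊕b15 = 1⊕1⊕1⊕0⊕1⊕1⊕1⊕1 = 1
s8: b8⊕b9⊕b10⊕b11⊕b12⊕b13⊕b14⊕b15 = 0⊕0⊕0⊕1⊕1⊕1⊕1⊕1 = 1
Syndrome (s8...s1) = 1110 → position 14.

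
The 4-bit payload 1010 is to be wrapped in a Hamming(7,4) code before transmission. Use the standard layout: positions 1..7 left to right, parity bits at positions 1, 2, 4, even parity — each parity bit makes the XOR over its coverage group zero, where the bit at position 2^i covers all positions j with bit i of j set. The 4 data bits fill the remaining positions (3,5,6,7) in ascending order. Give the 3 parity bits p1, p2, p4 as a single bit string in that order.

Place data bits at non-power-of-two positions: b3=1, b5=0, b6=1, b7=0.
p1 = XOR of data positions {3,5,7} = 1⊕0⊕0 = 1
p2 = XOR of data positions {3,6,7} = 1⊕1⊕0 = 0
p4 = XOR of data positions {5,6,7} = 0⊕1⊕0 = 1
Parity bits p1,p2,p4 = 101

101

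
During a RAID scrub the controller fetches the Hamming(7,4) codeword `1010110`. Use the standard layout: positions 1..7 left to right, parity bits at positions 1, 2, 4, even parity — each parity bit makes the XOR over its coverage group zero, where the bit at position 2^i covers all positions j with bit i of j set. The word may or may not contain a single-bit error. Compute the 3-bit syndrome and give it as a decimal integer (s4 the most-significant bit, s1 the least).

1

s1: b1⊕b3⊕b5⊕b7 = 1⊕1⊕1⊕0 = 1
s2: b2⊕b3⊕b6⊕b7 = 0⊕1⊕1⊕0 = 0
s4: b4⊕b5⊕b6⊕b7 = 0⊕1⊕1⊕0 = 0
Syndrome (s4...s1) = 001 → position 1.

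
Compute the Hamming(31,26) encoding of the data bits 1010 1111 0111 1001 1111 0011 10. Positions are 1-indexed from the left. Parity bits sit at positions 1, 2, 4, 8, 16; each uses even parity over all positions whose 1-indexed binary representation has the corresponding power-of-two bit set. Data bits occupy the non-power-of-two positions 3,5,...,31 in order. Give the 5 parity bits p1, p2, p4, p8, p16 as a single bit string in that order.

10010

Place data bits at non-power-of-two positions: b3=1, b5=0, b6=1, b7=0, b9=1, b10=1, b11=1, b12=1, b13=0, b14=1, b15=1, b17=1, b18=1, b19=0, b20=0, b21=1, b22=1, b23=1, b24=1, b25=1, b26=0, b27=0, b28=1, b29=1, b30=1, b31=0.
p1 = XOR of data positions {3,5,7,9,11,13,15,17,19,21,23,25,27,29,31} = 1⊕0⊕0⊕1⊕1⊕0⊕1⊕1⊕0⊕1⊕1⊕1⊕0⊕1⊕0 = 1
p2 = XOR of data positions {3,6,7,10,11,14,15,18,19,22,23,26,27,30,31} = 1⊕1⊕0⊕1⊕1⊕1⊕1⊕1⊕0⊕1⊕1⊕0⊕0⊕1⊕0 = 0
p4 = XOR of data positions {5,6,7,12,13,14,15,20,21,22,23,28,29,30,31} = 0⊕1⊕0⊕1⊕0⊕1⊕1⊕0⊕1⊕1⊕1⊕1⊕1⊕1⊕0 = 0
p8 = XOR of data positions {9,10,11,12,13,14,15,24,25,26,27,28,29,30,31} = 1⊕1⊕1⊕1⊕0⊕1⊕1⊕1⊕1⊕0⊕0⊕1⊕1⊕1⊕0 = 1
p16 = XOR of data positions {17,18,19,20,21,22,23,24,25,26,27,28,29,30,31} = 1⊕1⊕0⊕0⊕1⊕1⊕1⊕1⊕1⊕0⊕0⊕1⊕1⊕1⊕0 = 0
Parity bits p1,p2,p4,p8,p16 = 10010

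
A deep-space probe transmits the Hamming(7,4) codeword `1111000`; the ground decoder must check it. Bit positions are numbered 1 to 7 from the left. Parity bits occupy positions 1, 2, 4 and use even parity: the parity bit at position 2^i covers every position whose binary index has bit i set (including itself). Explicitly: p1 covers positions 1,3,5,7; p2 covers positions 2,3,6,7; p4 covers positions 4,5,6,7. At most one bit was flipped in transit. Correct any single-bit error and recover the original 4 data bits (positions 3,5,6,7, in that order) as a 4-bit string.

s1: b1⊕b3⊕b5⊕b7 = 1⊕1⊕0⊕0 = 0
s2: b2⊕b3⊕b6⊕b7 = 1⊕1⊕0⊕0 = 0
s4: b4⊕b5⊕b6⊕b7 = 1⊕0⊕0⊕0 = 1
Syndrome (s4...s1) = 100 → position 4.
Flip bit 4: corrected codeword = 1110000
Data bits at positions 3,5,6,7: 1000

1000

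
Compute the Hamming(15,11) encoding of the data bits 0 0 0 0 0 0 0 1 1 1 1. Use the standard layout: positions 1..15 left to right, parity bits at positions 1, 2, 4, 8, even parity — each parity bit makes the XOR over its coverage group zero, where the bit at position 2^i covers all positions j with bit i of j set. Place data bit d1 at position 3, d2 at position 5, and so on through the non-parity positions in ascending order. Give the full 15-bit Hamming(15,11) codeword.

000000000001111

Place data bits at non-power-of-two positions: b3=0, b5=0, b6=0, b7=0, b9=0, b10=0, b11=0, b12=1, b13=1, b14=1, b15=1.
p1 = XOR of data positions {3,5,7,9,11,13,15} = 0⊕0⊕0⊕0⊕0⊕1⊕1 = 0
p2 = XOR of data positions {3,6,7,10,11,14,15} = 0⊕0⊕0⊕0⊕0⊕1⊕1 = 0
p4 = XOR of data positions {5,6,7,12,13,14,15} = 0⊕0⊕0⊕1⊕1⊕1⊕1 = 0
p8 = XOR of data positions {9,10,11,12,13,14,15} = 0⊕0⊕0⊕1⊕1⊕1⊕1 = 0
Codeword b1..b15 = 000000000001111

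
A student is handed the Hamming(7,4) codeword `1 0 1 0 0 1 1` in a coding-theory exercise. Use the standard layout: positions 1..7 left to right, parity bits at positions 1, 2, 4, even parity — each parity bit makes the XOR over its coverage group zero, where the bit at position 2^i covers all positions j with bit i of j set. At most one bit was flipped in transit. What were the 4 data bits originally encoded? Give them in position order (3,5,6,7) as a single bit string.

s1: b1⊕b3⊕b5⊕b7 = 1⊕1⊕0⊕1 = 1
s2: b2⊕b3⊕b6⊕b7 = 0⊕1⊕1⊕1 = 1
s4: b4⊕b5⊕b6⊕b7 = 0⊕0⊕1⊕1 = 0
Syndrome (s4...s1) = 011 → position 3.
Flip bit 3: corrected codeword = 1000011
Data bits at positions 3,5,6,7: 0011

0011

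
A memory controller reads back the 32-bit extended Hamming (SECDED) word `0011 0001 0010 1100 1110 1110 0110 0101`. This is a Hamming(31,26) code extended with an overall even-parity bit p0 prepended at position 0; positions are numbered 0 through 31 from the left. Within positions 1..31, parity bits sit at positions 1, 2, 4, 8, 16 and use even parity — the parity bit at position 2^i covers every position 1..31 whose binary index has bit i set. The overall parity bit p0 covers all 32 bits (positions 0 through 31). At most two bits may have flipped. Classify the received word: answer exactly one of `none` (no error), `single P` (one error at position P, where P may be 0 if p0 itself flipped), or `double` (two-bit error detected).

s1: b1⊕b3⊕b5⊕b7⊕b9⊕b11⊕b13⊕b15⊕b17⊕b19⊕b21⊕b23⊕b25⊕b27⊕b29⊕b31 = 0⊕1⊕0⊕1⊕0⊕0⊕1⊕0⊕1⊕0⊕1⊕0⊕1⊕0⊕1⊕1 = 0
s2: b2⊕b3⊕b6⊕b7⊕b10⊕b11⊕b14⊕b15⊕b18⊕b19⊕b22⊕b23⊕b26⊕b27⊕b30⊕b31 = 1⊕1⊕0⊕1⊕1⊕0⊕0⊕0⊕1⊕0⊕1⊕0⊕1⊕0⊕0⊕1 = 0
s4: b4⊕b5⊕b6⊕b7⊕b12⊕b13⊕b14⊕b15⊕b20⊕b21⊕b22⊕b23⊕b28⊕b29⊕b30⊕b31 = 0⊕0⊕0⊕1⊕1⊕1⊕0⊕0⊕1⊕1⊕1⊕0⊕0⊕1⊕0⊕1 = 0
s8: b8⊕b9⊕b10⊕b11⊕b12⊕b13⊕b14⊕b15⊕b24⊕b25⊕b26⊕b27⊕b28⊕b29⊕b30⊕b31 = 0⊕0⊕1⊕0⊕1⊕1⊕0⊕0⊕0⊕1⊕1⊕0⊕0⊕1⊕0⊕1 = 1
s16: b16⊕b17⊕b18⊕b19⊕b20⊕b21⊕b22⊕b23⊕b24⊕b25⊕b26⊕b27⊕b28⊕b29⊕b30⊕b31 = 1⊕1⊕1⊕0⊕1⊕1⊕1⊕0⊕0⊕1⊕1⊕0⊕0⊕1⊕0⊕1 = 0
Syndrome (s16...s1) = 01000 → position 8.
Overall parity (XOR of all 32 bits, including p0): 0⊕0⊕1⊕1⊕0⊕0⊕0⊕1⊕0⊕0⊕1⊕0⊕1⊕1⊕0⊕0⊕1⊕1⊕1⊕0⊕1⊕1⊕1⊕0⊕0⊕1⊕1⊕0⊕0⊕1⊕0⊕1 = 0
Overall=0, syndrome position=8 → double-bit error detected (uncorrectable).

double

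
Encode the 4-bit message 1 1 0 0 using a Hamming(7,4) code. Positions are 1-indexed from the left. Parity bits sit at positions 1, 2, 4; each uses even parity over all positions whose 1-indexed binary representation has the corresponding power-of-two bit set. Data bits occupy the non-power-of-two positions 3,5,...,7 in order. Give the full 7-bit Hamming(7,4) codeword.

Place data bits at non-power-of-two positions: b3=1, b5=1, b6=0, b7=0.
p1 = XOR of data positions {3,5,7} = 1⊕1⊕0 = 0
p2 = XOR of data positions {3,6,7} = 1⊕0⊕0 = 1
p4 = XOR of data positions {5,6,7} = 1⊕0⊕0 = 1
Codeword b1..b7 = 0111100

0111100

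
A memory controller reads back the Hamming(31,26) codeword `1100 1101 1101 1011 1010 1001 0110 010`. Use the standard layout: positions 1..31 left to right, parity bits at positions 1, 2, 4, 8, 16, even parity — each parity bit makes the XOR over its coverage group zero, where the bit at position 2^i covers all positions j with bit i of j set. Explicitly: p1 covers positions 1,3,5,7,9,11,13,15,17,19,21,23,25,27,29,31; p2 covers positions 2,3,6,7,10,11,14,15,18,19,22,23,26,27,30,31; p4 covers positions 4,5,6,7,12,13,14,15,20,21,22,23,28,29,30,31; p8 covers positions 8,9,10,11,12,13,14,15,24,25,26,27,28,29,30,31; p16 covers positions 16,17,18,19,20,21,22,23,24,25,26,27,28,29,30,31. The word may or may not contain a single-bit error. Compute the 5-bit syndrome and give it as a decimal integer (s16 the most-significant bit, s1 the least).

5

s1: b1⊕b3⊕b5⊕b7⊕b9⊕b11⊕b13⊕b15⊕b17⊕b19⊕b21⊕b23⊕b25⊕b27⊕b29⊕b31 = 1⊕0⊕1⊕0⊕1⊕0⊕1⊕1⊕1⊕1⊕1⊕0⊕0⊕1⊕0⊕0 = 1
s2: b2⊕b3⊕b6⊕b7⊕b10⊕b11⊕b14⊕b15⊕b18⊕b19⊕b22⊕b23⊕b26⊕b27⊕b30⊕b31 = 1⊕0⊕1⊕0⊕1⊕0⊕0⊕1⊕0⊕1⊕0⊕0⊕1⊕1⊕1⊕0 = 0
s4: b4⊕b5⊕b6⊕b7⊕b12⊕b13⊕b14⊕b15⊕b20⊕b21⊕b22⊕b23⊕b28⊕b29⊕b30⊕b31 = 0⊕1⊕1⊕0⊕1⊕1⊕0⊕1⊕0⊕1⊕0⊕0⊕0⊕0⊕1⊕0 = 1
s8: b8⊕b9⊕b10⊕b11⊕b12⊕b13⊕b14⊕b15⊕b24⊕b25⊕b26⊕b27⊕b28⊕b29⊕b30⊕b31 = 1⊕1⊕1⊕0⊕1⊕1⊕0⊕1⊕1⊕0⊕1⊕1⊕0⊕0⊕1⊕0 = 0
s16: b16⊕b17⊕b18⊕b19⊕b20⊕b21⊕b22⊕b23⊕b24⊕b25⊕b26⊕b27⊕b28⊕b29⊕b30⊕b31 = 1⊕1⊕0⊕1⊕0⊕1⊕0⊕0⊕1⊕0⊕1⊕1⊕0⊕0⊕1⊕0 = 0
Syndrome (s16...s1) = 00101 → position 5.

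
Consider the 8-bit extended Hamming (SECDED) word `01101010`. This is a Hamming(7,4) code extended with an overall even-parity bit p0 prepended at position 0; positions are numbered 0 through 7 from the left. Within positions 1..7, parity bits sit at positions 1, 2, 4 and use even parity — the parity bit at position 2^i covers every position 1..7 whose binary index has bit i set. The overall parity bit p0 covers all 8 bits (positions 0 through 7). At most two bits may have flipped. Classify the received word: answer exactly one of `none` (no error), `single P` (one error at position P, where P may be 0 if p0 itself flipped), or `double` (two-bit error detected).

s1: b1⊕b3⊕b5⊕b7 = 1⊕0⊕0⊕0 = 1
s2: b2⊕b3⊕b6⊕b7 = 1⊕0⊕1⊕0 = 0
s4: b4⊕b5⊕b6⊕b7 = 1⊕0⊕1⊕0 = 0
Syndrome (s4...s1) = 001 → position 1.
Overall parity (XOR of all 8 bits, including p0): 0⊕1⊕1⊕0⊕1⊕0⊕1⊕0 = 0
Overall=0, syndrome position=1 → double-bit error detected (uncorrectable).

double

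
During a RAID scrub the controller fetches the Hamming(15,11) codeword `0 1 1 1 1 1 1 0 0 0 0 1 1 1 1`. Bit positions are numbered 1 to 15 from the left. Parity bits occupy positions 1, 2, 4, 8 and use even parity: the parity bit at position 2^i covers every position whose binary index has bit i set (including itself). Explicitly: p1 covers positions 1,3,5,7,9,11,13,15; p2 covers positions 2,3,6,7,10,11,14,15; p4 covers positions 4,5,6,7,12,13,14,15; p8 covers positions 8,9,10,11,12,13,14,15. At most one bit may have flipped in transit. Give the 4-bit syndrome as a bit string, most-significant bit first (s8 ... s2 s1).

s1: b1⊕b3⊕b5⊕b7⊕b9⊕b11⊕b13⊕b15 = 0⊕1⊕1⊕1⊕0⊕0⊕1⊕1 = 1
s2: b2⊕b3⊕b6⊕b7⊕b10⊕b11⊕b14⊕b15 = 1⊕1⊕1⊕1⊕0⊕0⊕1⊕1 = 0
s4: b4⊕b5⊕b6⊕b7⊕b12⊕b13⊕b14⊕b15 = 1⊕1⊕1⊕1⊕1⊕1⊕1⊕1 = 0
s8: b8⊕b9⊕b10⊕b11⊕b12⊕b13⊕b14⊕b15 = 0⊕0⊕0⊕0⊕1⊕1⊕1⊕1 = 0
Syndrome (s8...s1) = 0001 → position 1.

0001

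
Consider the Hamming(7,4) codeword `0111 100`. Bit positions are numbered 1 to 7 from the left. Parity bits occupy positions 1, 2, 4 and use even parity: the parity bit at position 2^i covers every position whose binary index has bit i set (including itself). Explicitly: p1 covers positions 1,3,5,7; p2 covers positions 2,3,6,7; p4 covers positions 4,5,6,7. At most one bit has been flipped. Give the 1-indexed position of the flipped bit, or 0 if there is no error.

s1: b1⊕b3⊕b5⊕b7 = 0⊕1⊕1⊕0 = 0
s2: b2⊕b3⊕b6⊕b7 = 1⊕1⊕0⊕0 = 0
s4: b4⊕b5⊕b6⊕b7 = 1⊕1⊕0⊕0 = 0
Syndrome (s4...s1) = 000 → position 0 (no error).

0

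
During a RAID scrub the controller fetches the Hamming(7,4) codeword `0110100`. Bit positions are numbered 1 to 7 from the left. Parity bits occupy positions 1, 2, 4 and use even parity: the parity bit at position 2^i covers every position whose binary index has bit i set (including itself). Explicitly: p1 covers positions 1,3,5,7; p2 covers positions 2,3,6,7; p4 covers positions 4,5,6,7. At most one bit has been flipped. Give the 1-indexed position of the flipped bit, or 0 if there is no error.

s1: b1⊕b3⊕b5⊕b7 = 0⊕1⊕1⊕0 = 0
s2: b2⊕b3⊕b6⊕b7 = 1⊕1⊕0⊕0 = 0
s4: b4⊕b5⊕b6⊕b7 = 0⊕1⊕0⊕0 = 1
Syndrome (s4...s1) = 100 → position 4.

4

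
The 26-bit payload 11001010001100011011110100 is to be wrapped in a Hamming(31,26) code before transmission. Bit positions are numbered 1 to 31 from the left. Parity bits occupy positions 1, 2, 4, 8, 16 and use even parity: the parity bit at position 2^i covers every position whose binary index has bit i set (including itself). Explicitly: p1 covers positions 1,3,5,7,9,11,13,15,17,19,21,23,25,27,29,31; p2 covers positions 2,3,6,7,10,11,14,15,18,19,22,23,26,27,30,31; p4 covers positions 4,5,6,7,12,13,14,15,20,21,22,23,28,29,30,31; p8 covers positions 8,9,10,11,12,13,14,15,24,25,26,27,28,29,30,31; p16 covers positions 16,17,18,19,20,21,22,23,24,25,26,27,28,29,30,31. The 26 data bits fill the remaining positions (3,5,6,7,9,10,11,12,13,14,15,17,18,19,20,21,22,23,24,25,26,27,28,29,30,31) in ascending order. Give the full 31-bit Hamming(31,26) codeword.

Place data bits at non-power-of-two positions: b3=1, b5=1, b6=0, b7=0, b9=1, b10=0, b11=1, b12=0, b13=0, b14=0, b15=1, b17=1, b18=0, b19=0, b20=0, b21=1, b22=1, b23=0, b24=1, b25=1, b26=1, b27=1, b28=0, b29=1, b30=0, b31=0.
p1 = XOR of data positions {3,5,7,9,11,13,15,17,19,21,23,25,27,29,31} = 1⊕1⊕0⊕1⊕1⊕0⊕1⊕1⊕0⊕1⊕0⊕1⊕1⊕1⊕0 = 0
p2 = XOR of data positions {3,6,7,10,11,14,15,18,19,22,23,26,27,30,31} = 1⊕0⊕0⊕0⊕1⊕0⊕1⊕0⊕0⊕1⊕0⊕1⊕1⊕0⊕0 = 0
p4 = XOR of data positions {5,6,7,12,13,14,15,20,21,22,23,28,29,30,31} = 1⊕0⊕0⊕0⊕0⊕0⊕1⊕0⊕1⊕1⊕0⊕0⊕1⊕0⊕0 = 1
p8 = XOR of data positions {9,10,11,12,13,14,15,24,25,26,27,28,29,30,31} = 1⊕0⊕1⊕0⊕0⊕0⊕1⊕1⊕1⊕1⊕1⊕0⊕1⊕0⊕0 = 0
p16 = XOR of data positions {17,18,19,20,21,22,23,24,25,26,27,28,29,30,31} = 1⊕0⊕0⊕0⊕1⊕1⊕0⊕1⊕1⊕1⊕1⊕0⊕1⊕0⊕0 = 0
Codeword b1..b31 = 0011100010100010100011011110100

0011100010100010100011011110100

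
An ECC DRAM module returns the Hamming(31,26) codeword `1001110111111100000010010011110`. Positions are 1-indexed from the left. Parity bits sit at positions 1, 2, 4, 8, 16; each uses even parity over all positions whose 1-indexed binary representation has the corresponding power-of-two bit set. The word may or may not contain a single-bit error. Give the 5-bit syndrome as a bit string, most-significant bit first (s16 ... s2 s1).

s1: b1⊕b3⊕b5⊕b7⊕b9⊕b11⊕b13⊕b15⊕b17⊕b19⊕b21⊕b23⊕b25⊕b27⊕b29⊕b31 = 1⊕0⊕1⊕0⊕1⊕1⊕1⊕0⊕0⊕0⊕1⊕0⊕0⊕1⊕1⊕0 = 0
s2: b2⊕b3⊕b6⊕b7⊕b10⊕b11⊕b14⊕b15⊕b18⊕b19⊕b22⊕b23⊕b26⊕b27⊕b30⊕b31 = 0⊕0⊕1⊕0⊕1⊕1⊕1⊕0⊕0⊕0⊕0⊕0⊕0⊕1⊕1⊕0 = 0
s4: b4⊕b5⊕b6⊕b7⊕b12⊕b13⊕b14⊕b15⊕b20⊕b21⊕b22⊕b23⊕b28⊕b29⊕b30⊕b31 = 1⊕1⊕1⊕0⊕1⊕1⊕1⊕0⊕0⊕1⊕0⊕0⊕1⊕1⊕1⊕0 = 0
s8: b8⊕b9⊕b10⊕b11⊕b12⊕b13⊕b14⊕b15⊕b24⊕b25⊕b26⊕b27⊕b28⊕b29⊕b30⊕b31 = 1⊕1⊕1⊕1⊕1⊕1⊕1⊕0⊕1⊕0⊕0⊕1⊕1⊕1⊕1⊕0 = 0
s16: b16⊕b17⊕b18⊕b19⊕b20⊕b21⊕b22⊕b23⊕b24⊕b25⊕b26⊕b27⊕b28⊕b29⊕b30⊕b31 = 0⊕0⊕0⊕0⊕0⊕1⊕0⊕0⊕1⊕0⊕0⊕1⊕1⊕1⊕1⊕0 = 0
Syndrome (s16...s1) = 00000 → position 0 (no error).

00000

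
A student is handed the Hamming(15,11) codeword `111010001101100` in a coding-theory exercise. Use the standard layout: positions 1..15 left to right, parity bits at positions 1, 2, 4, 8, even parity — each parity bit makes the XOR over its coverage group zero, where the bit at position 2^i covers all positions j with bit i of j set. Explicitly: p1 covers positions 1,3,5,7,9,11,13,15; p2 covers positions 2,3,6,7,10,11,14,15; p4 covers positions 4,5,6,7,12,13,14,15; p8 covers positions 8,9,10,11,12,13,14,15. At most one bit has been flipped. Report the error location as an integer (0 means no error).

s1: b1⊕b3⊕b5⊕b7⊕b9⊕b11⊕b13⊕b15 = 1⊕1⊕1⊕0⊕1⊕0⊕1⊕0 = 1
s2: b2⊕b3⊕b6⊕b7⊕b10⊕b11⊕b14⊕b15 = 1⊕1⊕0⊕0⊕1⊕0⊕0⊕0 = 1
s4: b4⊕b5⊕b6⊕b7⊕b12⊕b13⊕b14⊕b15 = 0⊕1⊕0⊕0⊕1⊕1⊕0⊕0 = 1
s8: b8⊕b9⊕b10⊕b11⊕b12⊕b13⊕b14⊕b15 = 0⊕1⊕1⊕0⊕1⊕1⊕0⊕0 = 0
Syndrome (s8...s1) = 0111 → position 7.

7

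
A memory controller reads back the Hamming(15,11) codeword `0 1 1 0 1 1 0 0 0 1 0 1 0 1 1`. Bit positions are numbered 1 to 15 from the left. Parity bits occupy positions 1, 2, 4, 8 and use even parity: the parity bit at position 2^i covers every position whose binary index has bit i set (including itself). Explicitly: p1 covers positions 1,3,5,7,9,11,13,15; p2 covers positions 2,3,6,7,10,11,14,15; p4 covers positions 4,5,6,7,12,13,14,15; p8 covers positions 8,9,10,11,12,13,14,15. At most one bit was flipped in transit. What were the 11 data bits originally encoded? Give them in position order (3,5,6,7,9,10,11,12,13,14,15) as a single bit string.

10100101011

s1: b1⊕b3⊕b5⊕b7⊕b9⊕b11⊕b13⊕b15 = 0⊕1⊕1⊕0⊕0⊕0⊕0⊕1 = 1
s2: b2⊕b3⊕b6⊕b7⊕b10⊕b11⊕b14⊕b15 = 1⊕1⊕1⊕0⊕1⊕0⊕1⊕1 = 0
s4: b4⊕b5⊕b6⊕b7⊕b12⊕b13⊕b14⊕b15 = 0⊕1⊕1⊕0⊕1⊕0⊕1⊕1 = 1
s8: b8⊕b9⊕b10⊕b11⊕b12⊕b13⊕b14⊕b15 = 0⊕0⊕1⊕0⊕1⊕0⊕1⊕1 = 0
Syndrome (s8...s1) = 0101 → position 5.
Flip bit 5: corrected codeword = 011001000101011
Data bits at positions 3,5,6,7,9,10,11,12,13,14,15: 10100101011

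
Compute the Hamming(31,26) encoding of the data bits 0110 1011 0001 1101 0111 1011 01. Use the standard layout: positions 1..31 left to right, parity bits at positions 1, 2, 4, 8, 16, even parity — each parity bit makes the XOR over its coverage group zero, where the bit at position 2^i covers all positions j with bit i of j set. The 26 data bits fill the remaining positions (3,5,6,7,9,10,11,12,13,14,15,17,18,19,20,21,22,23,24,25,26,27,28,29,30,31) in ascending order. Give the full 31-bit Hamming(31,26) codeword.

0100110110110001111010111101101

Place data bits at non-power-of-two positions: b3=0, b5=1, b6=1, b7=0, b9=1, b10=0, b11=1, b12=1, b13=0, b14=0, b15=0, b17=1, b18=1, b19=1, b20=0, b21=1, b22=0, b23=1, b24=1, b25=1, b26=1, b27=0, b28=1, b29=1, b30=0, b31=1.
p1 = XOR of data positions {3,5,7,9,11,13,15,17,19,21,23,25,27,29,31} = 0⊕1⊕0⊕1⊕1⊕0⊕0⊕1⊕1⊕1⊕1⊕1⊕0⊕1⊕1 = 0
p2 = XOR of data positions {3,6,7,10,11,14,15,18,19,22,23,26,27,30,31} = 0⊕1⊕0⊕0⊕1⊕0⊕0⊕1⊕1⊕0⊕1⊕1⊕0⊕0⊕1 = 1
p4 = XOR of data positions {5,6,7,12,13,14,15,20,21,22,23,28,29,30,31} = 1⊕1⊕0⊕1⊕0⊕0⊕0⊕0⊕1⊕0⊕1⊕1⊕1⊕0⊕1 = 0
p8 = XOR of data positions {9,10,11,12,13,14,15,24,25,26,27,28,29,30,31} = 1⊕0⊕1⊕1⊕0⊕0⊕0⊕1⊕1⊕1⊕0⊕1⊕1⊕0⊕1 = 1
p16 = XOR of data positions {17,18,19,20,21,22,23,24,25,26,27,28,29,30,31} = 1⊕1⊕1⊕0⊕1⊕0⊕1⊕1⊕1⊕1⊕0⊕1⊕1⊕0⊕1 = 1
Codeword b1..b31 = 0100110110110001111010111101101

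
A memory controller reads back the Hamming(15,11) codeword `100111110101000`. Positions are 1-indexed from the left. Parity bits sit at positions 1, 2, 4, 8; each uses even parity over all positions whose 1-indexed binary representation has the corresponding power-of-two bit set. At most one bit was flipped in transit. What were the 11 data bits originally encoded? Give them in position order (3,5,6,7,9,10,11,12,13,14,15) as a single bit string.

s1: b1⊕b3⊕b5⊕b7⊕b9⊕b11⊕b13⊕b15 = 1⊕0⊕1⊕1⊕0⊕0⊕0⊕0 = 1
s2: b2⊕b3⊕b6⊕b7⊕b10⊕b11⊕b14⊕b15 = 0⊕0⊕1⊕1⊕1⊕0⊕0⊕0 = 1
s4: b4⊕b5⊕b6⊕b7⊕b12⊕b13⊕b14⊕b15 = 1⊕1⊕1⊕1⊕1⊕0⊕0⊕0 = 1
s8: b8⊕b9⊕b10⊕b11⊕b12⊕b13⊕b14⊕b15 = 1⊕0⊕1⊕0⊕1⊕0⊕0⊕0 = 1
Syndrome (s8...s1) = 1111 → position 15.
Flip bit 15: corrected codeword = 100111110101001
Data bits at positions 3,5,6,7,9,10,11,12,13,14,15: 01110101001

01110101001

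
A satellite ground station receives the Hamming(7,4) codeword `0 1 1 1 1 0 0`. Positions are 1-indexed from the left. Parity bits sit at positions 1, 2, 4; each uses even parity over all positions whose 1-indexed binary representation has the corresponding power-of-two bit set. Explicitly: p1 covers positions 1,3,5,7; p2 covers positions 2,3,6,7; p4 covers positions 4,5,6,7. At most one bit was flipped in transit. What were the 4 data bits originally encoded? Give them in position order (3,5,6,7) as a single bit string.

s1: b1⊕b3⊕b5⊕b7 = 0⊕1⊕1⊕0 = 0
s2: b2⊕b3⊕b6⊕b7 = 1⊕1⊕0⊕0 = 0
s4: b4⊕b5⊕b6⊕b7 = 1⊕1⊕0⊕0 = 0
Syndrome (s4...s1) = 000 → position 0 (no error).
No correction needed.
Data bits at positions 3,5,6,7: 1100

1100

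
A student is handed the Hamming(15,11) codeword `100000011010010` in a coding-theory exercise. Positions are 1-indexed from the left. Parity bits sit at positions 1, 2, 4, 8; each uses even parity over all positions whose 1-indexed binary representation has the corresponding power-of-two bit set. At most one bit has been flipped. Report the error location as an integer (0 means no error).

5

s1: b1⊕b3⊕b5⊕b7⊕b9⊕b11⊕b13⊕b15 = 1⊕0⊕0⊕0⊕1⊕1⊕0⊕0 = 1
s2: b2⊕b3⊕b6⊕b7⊕b10⊕b11⊕b14⊕b15 = 0⊕0⊕0⊕0⊕0⊕1⊕1⊕0 = 0
s4: b4⊕b5⊕b6⊕b7⊕b12⊕b13⊕b14⊕b15 = 0⊕0⊕0⊕0⊕0⊕0⊕1⊕0 = 1
s8: b8⊕b9⊕b10⊕b11⊕b12⊕b13⊕b14⊕b15 = 1⊕1⊕0⊕1⊕0⊕0⊕1⊕0 = 0
Syndrome (s8...s1) = 0101 → position 5.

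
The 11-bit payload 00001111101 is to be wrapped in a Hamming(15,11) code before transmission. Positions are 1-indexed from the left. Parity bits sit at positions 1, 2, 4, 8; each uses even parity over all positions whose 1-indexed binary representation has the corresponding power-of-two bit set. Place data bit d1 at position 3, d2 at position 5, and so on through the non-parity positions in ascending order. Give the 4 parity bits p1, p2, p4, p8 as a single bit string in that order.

Place data bits at non-power-of-two positions: b3=0, b5=0, b6=0, b7=0, b9=1, b10=1, b11=1, b12=1, b13=1, b14=0, b15=1.
p1 = XOR of data positions {3,5,7,9,11,13,15} = 0⊕0⊕0⊕1⊕1⊕1⊕1 = 0
p2 = XOR of data positions {3,6,7,10,11,14,15} = 0⊕0⊕0⊕1⊕1⊕0⊕1 = 1
p4 = XOR of data positions {5,6,7,12,13,14,15} = 0⊕0⊕0⊕1⊕1⊕0⊕1 = 1
p8 = XOR of data positions {9,10,11,12,13,14,15} = 1⊕1⊕1⊕1⊕1⊕0⊕1 = 0
Parity bits p1,p2,p4,p8 = 0110

0110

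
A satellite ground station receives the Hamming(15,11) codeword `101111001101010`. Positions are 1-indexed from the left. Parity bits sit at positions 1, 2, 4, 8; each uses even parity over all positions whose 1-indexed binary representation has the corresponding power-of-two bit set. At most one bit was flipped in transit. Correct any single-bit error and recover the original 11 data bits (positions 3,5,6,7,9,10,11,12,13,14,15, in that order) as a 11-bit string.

s1: b1⊕b3⊕b5⊕b7⊕b9⊕b11⊕b13⊕b15 = 1⊕1⊕1⊕0⊕1⊕0⊕0⊕0 = 0
s2: b2⊕b3⊕b6⊕b7⊕b10⊕b11⊕b14⊕b15 = 0⊕1⊕1⊕0⊕1⊕0⊕1⊕0 = 0
s4: b4⊕b5⊕b6⊕b7⊕b12⊕b13⊕b14⊕b15 = 1⊕1⊕1⊕0⊕1⊕0⊕1⊕0 = 1
s8: b8⊕b9⊕b10⊕b11⊕b12⊕b13⊕b14⊕b15 = 0⊕1⊕1⊕0⊕1⊕0⊕1⊕0 = 0
Syndrome (s8...s1) = 0100 → position 4.
Flip bit 4: corrected codeword = 101011001101010
Data bits at positions 3,5,6,7,9,10,11,12,13,14,15: 11101101010

11101101010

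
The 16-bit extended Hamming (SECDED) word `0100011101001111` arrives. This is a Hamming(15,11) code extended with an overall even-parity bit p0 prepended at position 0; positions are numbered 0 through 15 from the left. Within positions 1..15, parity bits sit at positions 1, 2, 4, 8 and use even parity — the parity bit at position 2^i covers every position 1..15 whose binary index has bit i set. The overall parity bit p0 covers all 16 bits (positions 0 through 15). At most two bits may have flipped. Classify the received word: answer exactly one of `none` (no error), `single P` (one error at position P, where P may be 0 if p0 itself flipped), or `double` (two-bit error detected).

s1: b1⊕b3⊕b5⊕b7⊕b9⊕b11⊕b13⊕b15 = 1⊕0⊕1⊕1⊕1⊕0⊕1⊕1 = 0
s2: b2⊕b3⊕b6⊕b7⊕b10⊕b11⊕b14⊕b15 = 0⊕0⊕1⊕1⊕0⊕0⊕1⊕1 = 0
s4: b4⊕b5⊕b6⊕b7⊕b12⊕b13⊕b14⊕b15 = 0⊕1⊕1⊕1⊕1⊕1⊕1⊕1 = 1
s8: b8⊕b9⊕b10⊕b11⊕b12⊕b13⊕b14⊕b15 = 0⊕1⊕0⊕0⊕1⊕1⊕1⊕1 = 1
Syndrome (s8...s1) = 1100 → position 12.
Overall parity (XOR of all 16 bits, including p0): 0⊕1⊕0⊕0⊕0⊕1⊕1⊕1⊕0⊕1⊕0⊕0⊕1⊕1⊕1⊕1 = 1
Overall=1, syndrome position=12 → single-bit error at position 12.

single 12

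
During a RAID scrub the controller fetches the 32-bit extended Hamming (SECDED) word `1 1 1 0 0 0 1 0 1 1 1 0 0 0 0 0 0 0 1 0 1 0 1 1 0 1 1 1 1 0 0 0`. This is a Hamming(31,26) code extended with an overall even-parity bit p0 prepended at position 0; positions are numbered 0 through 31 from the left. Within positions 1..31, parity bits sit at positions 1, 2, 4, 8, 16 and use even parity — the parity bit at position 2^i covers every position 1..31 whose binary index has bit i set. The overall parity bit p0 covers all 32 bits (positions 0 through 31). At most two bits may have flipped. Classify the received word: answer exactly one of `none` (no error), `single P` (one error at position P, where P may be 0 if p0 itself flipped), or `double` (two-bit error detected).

single 13

s1: b1⊕b3⊕b5⊕b7⊕b9⊕b11⊕b13⊕b15⊕b17⊕b19⊕b21⊕b23⊕b25⊕b27⊕b29⊕b31 = 1⊕0⊕0⊕0⊕1⊕0⊕0⊕0⊕0⊕0⊕0⊕1⊕1⊕1⊕0⊕0 = 1
s2: b2⊕b3⊕b6⊕b7⊕b10⊕b11⊕b14⊕b15⊕b18⊕b19⊕b22⊕b23⊕b26⊕b27⊕b30⊕b31 = 1⊕0⊕1⊕0⊕1⊕0⊕0⊕0⊕1⊕0⊕1⊕1⊕1⊕1⊕0⊕0 = 0
s4: b4⊕b5⊕b6⊕b7⊕b12⊕b13⊕b14⊕b15⊕b20⊕b21⊕b22⊕b23⊕b28⊕b29⊕b30⊕b31 = 0⊕0⊕1⊕0⊕0⊕0⊕0⊕0⊕1⊕0⊕1⊕1⊕1⊕0⊕0⊕0 = 1
s8: b8⊕b9⊕b10⊕b11⊕b12⊕b13⊕b14⊕b15⊕b24⊕b25⊕b26⊕b27⊕b28⊕b29⊕b30⊕b31 = 1⊕1⊕1⊕0⊕0⊕0⊕0⊕0⊕0⊕1⊕1⊕1⊕1⊕0⊕0⊕0 = 1
s16: b16⊕b17⊕b18⊕b19⊕b20⊕b21⊕b22⊕b23⊕b24⊕b25⊕b26⊕b27⊕b28⊕b29⊕b30⊕b31 = 0⊕0⊕1⊕0⊕1⊕0⊕1⊕1⊕0⊕1⊕1⊕1⊕1⊕0⊕0⊕0 = 0
Syndrome (s16...s1) = 01101 → position 13.
Overall parity (XOR of all 32 bits, including p0): 1⊕1⊕1⊕0⊕0⊕0⊕1⊕0⊕1⊕1⊕1⊕0⊕0⊕0⊕0⊕0⊕0⊕0⊕1⊕0⊕1⊕0⊕1⊕1⊕0⊕1⊕1⊕1⊕1⊕0⊕0⊕0 = 1
Overall=1, syndrome position=13 → single-bit error at position 13.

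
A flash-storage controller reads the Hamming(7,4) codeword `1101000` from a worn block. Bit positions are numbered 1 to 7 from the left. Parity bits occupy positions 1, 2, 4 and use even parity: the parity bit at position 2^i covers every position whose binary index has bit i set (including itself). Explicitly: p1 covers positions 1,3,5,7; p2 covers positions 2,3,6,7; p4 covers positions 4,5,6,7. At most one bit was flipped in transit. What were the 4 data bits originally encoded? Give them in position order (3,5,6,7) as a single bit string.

0001

s1: b1⊕b3⊕b5⊕b7 = 1⊕0⊕0⊕0 = 1
s2: b2⊕b3⊕b6⊕b7 = 1⊕0⊕0⊕0 = 1
s4: b4⊕b5⊕b6⊕b7 = 1⊕0⊕0⊕0 = 1
Syndrome (s4...s1) = 111 → position 7.
Flip bit 7: corrected codeword = 1101001
Data bits at positions 3,5,6,7: 0001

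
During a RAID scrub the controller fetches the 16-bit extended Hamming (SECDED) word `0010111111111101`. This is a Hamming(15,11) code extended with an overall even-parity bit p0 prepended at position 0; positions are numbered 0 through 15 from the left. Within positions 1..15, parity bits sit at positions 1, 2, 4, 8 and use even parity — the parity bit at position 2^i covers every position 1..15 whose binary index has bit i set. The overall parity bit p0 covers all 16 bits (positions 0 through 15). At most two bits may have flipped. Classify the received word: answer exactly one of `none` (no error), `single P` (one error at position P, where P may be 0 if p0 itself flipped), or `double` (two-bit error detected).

double

s1: b1⊕b3⊕b5⊕b7⊕b9⊕b11⊕b13⊕b15 = 0⊕0⊕1⊕1⊕1⊕1⊕1⊕1 = 0
s2: b2⊕b3⊕b6⊕b7⊕b10⊕b11⊕b14⊕b15 = 1⊕0⊕1⊕1⊕1⊕1⊕0⊕1 = 0
s4: b4⊕b5⊕b6⊕b7⊕b12⊕b13⊕b14⊕b15 = 1⊕1⊕1⊕1⊕1⊕1⊕0⊕1 = 1
s8: b8⊕b9⊕b10⊕b11⊕b12⊕b13⊕b14⊕b15 = 1⊕1⊕1⊕1⊕1⊕1⊕0⊕1 = 1
Syndrome (s8...s1) = 1100 → position 12.
Overall parity (XOR of all 16 bits, including p0): 0⊕0⊕1⊕0⊕1⊕1⊕1⊕1⊕1⊕1⊕1⊕1⊕1⊕1⊕0⊕1 = 0
Overall=0, syndrome position=12 → double-bit error detected (uncorrectable).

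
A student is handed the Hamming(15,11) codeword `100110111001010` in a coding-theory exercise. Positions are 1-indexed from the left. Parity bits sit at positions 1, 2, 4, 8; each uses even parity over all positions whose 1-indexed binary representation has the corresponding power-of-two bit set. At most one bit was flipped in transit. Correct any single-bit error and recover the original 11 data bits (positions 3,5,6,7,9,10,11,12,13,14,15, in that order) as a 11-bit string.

01011001010

s1: b1⊕b3⊕b5⊕b7⊕b9⊕b11⊕b13⊕b15 = 1⊕0⊕1⊕1⊕1⊕0⊕0⊕0 = 0
s2: b2⊕b3⊕b6⊕b7⊕b10⊕b11⊕b14⊕b15 = 0⊕0⊕0⊕1⊕0⊕0⊕1⊕0 = 0
s4: b4⊕b5⊕b6⊕b7⊕b12⊕b13⊕b14⊕b15 = 1⊕1⊕0⊕1⊕1⊕0⊕1⊕0 = 1
s8: b8⊕b9⊕b10⊕b11⊕b12⊕b13⊕b14⊕b15 = 1⊕1⊕0⊕0⊕1⊕0⊕1⊕0 = 0
Syndrome (s8...s1) = 0100 → position 4.
Flip bit 4: corrected codeword = 100010111001010
Data bits at positions 3,5,6,7,9,10,11,12,13,14,15: 01011001010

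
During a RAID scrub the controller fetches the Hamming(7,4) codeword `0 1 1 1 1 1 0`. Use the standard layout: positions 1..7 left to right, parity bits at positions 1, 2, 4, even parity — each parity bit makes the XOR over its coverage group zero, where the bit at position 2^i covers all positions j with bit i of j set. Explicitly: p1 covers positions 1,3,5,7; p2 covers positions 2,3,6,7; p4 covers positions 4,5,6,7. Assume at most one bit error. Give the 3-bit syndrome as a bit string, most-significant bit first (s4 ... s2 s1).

s1: b1⊕b3⊕b5⊕b7 = 0⊕1⊕1⊕0 = 0
s2: b2⊕b3⊕b6⊕b7 = 1⊕1⊕1⊕0 = 1
s4: b4⊕b5⊕b6⊕b7 = 1⊕1⊕1⊕0 = 1
Syndrome (s4...s1) = 110 → position 6.

110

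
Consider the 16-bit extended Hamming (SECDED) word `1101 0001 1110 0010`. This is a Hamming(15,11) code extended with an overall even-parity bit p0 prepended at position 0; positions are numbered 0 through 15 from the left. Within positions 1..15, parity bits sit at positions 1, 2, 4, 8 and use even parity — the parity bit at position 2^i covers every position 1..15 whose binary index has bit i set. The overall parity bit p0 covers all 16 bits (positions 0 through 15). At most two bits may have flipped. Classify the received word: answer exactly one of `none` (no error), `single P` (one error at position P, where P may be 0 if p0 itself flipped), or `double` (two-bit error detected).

none

s1: b1⊕b3⊕b5⊕b7⊕b9⊕b11⊕b13⊕b15 = 1⊕1⊕0⊕1⊕1⊕0⊕0⊕0 = 0
s2: b2⊕b3⊕b6⊕b7⊕b10⊕b11⊕b14⊕b15 = 0⊕1⊕0⊕1⊕1⊕0⊕1⊕0 = 0
s4: b4⊕b5⊕b6⊕b7⊕b12⊕b13⊕b14⊕b15 = 0⊕0⊕0⊕1⊕0⊕0⊕1⊕0 = 0
s8: b8⊕b9⊕b10⊕b11⊕b12⊕b13⊕b14⊕b15 = 1⊕1⊕1⊕0⊕0⊕0⊕1⊕0 = 0
Syndrome (s8...s1) = 0000 → position 0 (no error).
Overall parity (XOR of all 16 bits, including p0): 1⊕1⊕0⊕1⊕0⊕0⊕0⊕1⊕1⊕1⊕1⊕0⊕0⊕0⊕1⊕0 = 0
Overall=0, syndrome position=0 → no error.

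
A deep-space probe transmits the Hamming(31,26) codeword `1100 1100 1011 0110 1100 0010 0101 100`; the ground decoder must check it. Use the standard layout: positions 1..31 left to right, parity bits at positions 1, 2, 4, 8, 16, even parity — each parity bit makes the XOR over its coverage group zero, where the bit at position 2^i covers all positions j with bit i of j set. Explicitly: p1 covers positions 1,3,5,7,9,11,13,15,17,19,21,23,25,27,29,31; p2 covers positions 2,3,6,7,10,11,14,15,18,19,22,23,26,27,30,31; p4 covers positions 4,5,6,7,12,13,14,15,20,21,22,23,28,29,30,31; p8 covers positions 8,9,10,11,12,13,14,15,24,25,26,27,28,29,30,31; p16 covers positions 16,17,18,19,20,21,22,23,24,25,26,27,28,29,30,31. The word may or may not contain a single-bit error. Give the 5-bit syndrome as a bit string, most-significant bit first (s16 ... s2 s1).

00000

s1: b1⊕b3⊕b5⊕b7⊕b9⊕b11⊕b13⊕b15⊕b17⊕b19⊕b21⊕b23⊕b25⊕b27⊕b29⊕b31 = 1⊕0⊕1⊕0⊕1⊕1⊕0⊕1⊕1⊕0⊕0⊕1⊕0⊕0⊕1⊕0 = 0
s2: b2⊕b3⊕b6⊕b7⊕b10⊕b11⊕b14⊕b15⊕b18⊕b19⊕b22⊕b23⊕b26⊕b27⊕b30⊕b31 = 1⊕0⊕1⊕0⊕0⊕1⊕1⊕1⊕1⊕0⊕0⊕1⊕1⊕0⊕0⊕0 = 0
s4: b4⊕b5⊕b6⊕b7⊕b12⊕b13⊕b14⊕b15⊕b20⊕b21⊕b22⊕b23⊕b28⊕b29⊕b30⊕b31 = 0⊕1⊕1⊕0⊕1⊕0⊕1⊕1⊕0⊕0⊕0⊕1⊕1⊕1⊕0⊕0 = 0
s8: b8⊕b9⊕b10⊕b11⊕b12⊕b13⊕b14⊕b15⊕b24⊕b25⊕b26⊕b27⊕b28⊕b29⊕b30⊕b31 = 0⊕1⊕0⊕1⊕1⊕0⊕1⊕1⊕0⊕0⊕1⊕0⊕1⊕1⊕0⊕0 = 0
s16: b16⊕b17⊕b18⊕b19⊕b20⊕b21⊕b22⊕b23⊕b24⊕b25⊕b26⊕b27⊕b28⊕b29⊕b30⊕b31 = 0⊕1⊕1⊕0⊕0⊕0⊕0⊕1⊕0⊕0⊕1⊕0⊕1⊕1⊕0⊕0 = 0
Syndrome (s16...s1) = 00000 → position 0 (no error).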